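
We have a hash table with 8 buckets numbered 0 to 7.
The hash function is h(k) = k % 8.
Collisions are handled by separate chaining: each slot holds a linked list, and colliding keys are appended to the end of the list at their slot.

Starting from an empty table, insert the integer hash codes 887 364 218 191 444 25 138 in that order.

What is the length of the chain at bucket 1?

887 → bucket 7
364 → bucket 4
218 → bucket 2
191 → bucket 7 (collision)
444 → bucket 4 (collision)
25 → bucket 1
138 → bucket 2 (collision)
Final buckets:
0: ∅
1: 25
2: 218 -> 138
3: ∅
4: 364 -> 444
5: ∅
6: ∅
7: 887 -> 191

1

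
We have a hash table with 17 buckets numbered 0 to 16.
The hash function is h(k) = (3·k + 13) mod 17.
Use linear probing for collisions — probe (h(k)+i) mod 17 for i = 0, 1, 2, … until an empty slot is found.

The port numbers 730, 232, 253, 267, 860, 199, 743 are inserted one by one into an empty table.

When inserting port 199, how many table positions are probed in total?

730 hashes to 10; slot 10 is free → place at 10.
232 hashes to 12; slot 12 is free → place at 12.
253 hashes to 7; slot 7 is free → place at 7.
267 hashes to 15; slot 15 is free → place at 15.
860 hashes to 9; slot 9 is free → place at 9.
199 hashes to 15; 15 taken → place at 16.
743 hashes to 15; 15,16 taken → place at 0.
Table: [743, ∅, ∅, ∅, ∅, ∅, ∅, 253, ∅, 860, 730, ∅, 232, ∅, ∅, 267, 199]

2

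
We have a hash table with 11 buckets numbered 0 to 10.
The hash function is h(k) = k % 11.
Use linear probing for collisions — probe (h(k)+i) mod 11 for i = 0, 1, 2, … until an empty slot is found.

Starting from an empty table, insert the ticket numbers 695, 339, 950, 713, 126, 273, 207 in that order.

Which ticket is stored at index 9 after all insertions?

695: h=2 -> slot 2
339: h=9 -> slot 9
950: h=4 -> slot 4
713: h=9, probe 9,10 -> slot 10
126: h=5 -> slot 5
273: h=9, probe 9,10,0 -> slot 0
207: h=9, probe 9,10,0,1 -> slot 1
Table: [273, 207, 695, ., 950, 126, ., ., ., 339, 713]

339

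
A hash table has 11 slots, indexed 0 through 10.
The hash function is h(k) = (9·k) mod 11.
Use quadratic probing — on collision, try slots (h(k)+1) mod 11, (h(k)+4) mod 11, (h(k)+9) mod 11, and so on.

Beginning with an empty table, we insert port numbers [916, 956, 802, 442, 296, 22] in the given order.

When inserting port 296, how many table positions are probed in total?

Insert 916: h=5, slot 5 empty → index 5.
Insert 956: h=2, slot 2 empty → index 2.
Insert 802: h=2, slot 2 occupied → index 3.
Insert 442: h=7, slot 7 empty → index 7.
Insert 296: h=2, slots 2,3 occupied → index 6.
Insert 22: h=0, slot 0 empty → index 0.
Table: [22, ., 956, 802, ., 916, 296, 442, ., ., .]

3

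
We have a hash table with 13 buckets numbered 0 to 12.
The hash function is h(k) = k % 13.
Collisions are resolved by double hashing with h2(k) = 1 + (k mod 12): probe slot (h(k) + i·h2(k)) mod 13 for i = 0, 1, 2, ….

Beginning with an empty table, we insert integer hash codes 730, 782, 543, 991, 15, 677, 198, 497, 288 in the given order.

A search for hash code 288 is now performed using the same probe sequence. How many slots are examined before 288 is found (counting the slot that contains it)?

730: h=2 -> slot 2
782: h=2, h2=3, probe 2,5 -> slot 5
543: h=10 -> slot 10
991: h=3 -> slot 3
15: h=2, h2=4, probe 2,6 -> slot 6
677: h=1 -> slot 1
198: h=3, h2=7, probe 3,10,4 -> slot 4
497: h=3, h2=6, probe 3,9 -> slot 9
288: h=2, h2=1, probe 2,3,4,5,6,7 -> slot 7
Table: [., 677, 730, 991, 198, 782, 15, 288, ., 497, 543, ., .]
Lookup 288: h=2, h2=1, probe 2,3,4,5,6,7 → found at 7.

6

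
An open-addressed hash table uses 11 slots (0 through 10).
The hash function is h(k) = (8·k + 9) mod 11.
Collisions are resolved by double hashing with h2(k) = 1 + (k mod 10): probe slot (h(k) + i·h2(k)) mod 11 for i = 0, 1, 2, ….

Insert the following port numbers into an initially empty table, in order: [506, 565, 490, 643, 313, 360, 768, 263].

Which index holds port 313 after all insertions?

Insert 506: h=9, slot 9 empty → index 9.
Insert 565: h=8, slot 8 empty → index 8.
Insert 490: h=2, slot 2 empty → index 2.
Insert 643: h=5, slot 5 empty → index 5.
Insert 313: h=5, h2=4, slots 5,9,2 occupied → index 6.
Insert 360: h=7, slot 7 empty → index 7.
Insert 768: h=4, slot 4 empty → index 4.
Insert 263: h=1, slot 1 empty → index 1.
Table: [—, 263, 490, —, 768, 643, 313, 360, 565, 506, —]

6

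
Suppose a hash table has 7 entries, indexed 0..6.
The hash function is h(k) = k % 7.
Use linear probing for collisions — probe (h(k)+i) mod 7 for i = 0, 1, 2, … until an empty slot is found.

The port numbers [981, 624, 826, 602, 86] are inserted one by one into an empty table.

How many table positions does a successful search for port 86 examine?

3

981 hashes to 1; slot 1 is free → place at 1.
624 hashes to 1; 1 taken → place at 2.
826 hashes to 0; slot 0 is free → place at 0.
602 hashes to 0; 0,1,2 taken → place at 3.
86 hashes to 2; 2,3 taken → place at 4.
Table: [826, 981, 624, 602, 86, ., .]
Lookup 86: h=2, probe 2,3,4 → found at 4.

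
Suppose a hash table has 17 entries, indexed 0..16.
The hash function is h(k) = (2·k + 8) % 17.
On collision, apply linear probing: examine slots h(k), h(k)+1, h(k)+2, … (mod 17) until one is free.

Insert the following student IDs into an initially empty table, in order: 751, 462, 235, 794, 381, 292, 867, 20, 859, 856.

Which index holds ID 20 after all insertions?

1

751: h=14 -> slot 14
462: h=14, probe 14,15 -> slot 15
235: h=2 -> slot 2
794: h=15, probe 15,16 -> slot 16
381: h=5 -> slot 5
292: h=14, probe 14,15,16,0 -> slot 0
867: h=8 -> slot 8
20: h=14, probe 14,15,16,0,1 -> slot 1
859: h=9 -> slot 9
856: h=3 -> slot 3
Table: [292, 20, 235, 856, ∅, 381, ∅, ∅, 867, 859, ∅, ∅, ∅, ∅, 751, 462, 794]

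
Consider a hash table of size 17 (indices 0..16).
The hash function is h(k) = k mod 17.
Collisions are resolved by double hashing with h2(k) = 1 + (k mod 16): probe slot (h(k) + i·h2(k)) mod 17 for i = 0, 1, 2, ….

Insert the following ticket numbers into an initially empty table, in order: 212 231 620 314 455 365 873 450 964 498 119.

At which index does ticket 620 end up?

4

212 hashes to 8; slot 8 is free → place at 8.
231 hashes to 10; slot 10 is free → place at 10.
620 hashes to 8, h2=13; 8 taken → place at 4.
314 hashes to 8, h2=11; 8 taken → place at 2.
455 hashes to 13; slot 13 is free → place at 13.
365 hashes to 8, h2=14; 8 taken → place at 5.
873 hashes to 6; slot 6 is free → place at 6.
450 hashes to 8, h2=3; 8 taken → place at 11.
964 hashes to 12; slot 12 is free → place at 12.
498 hashes to 5, h2=3; 5,8,11 taken → place at 14.
119 hashes to 0; slot 0 is free → place at 0.
Table: [119, ∅, 314, ∅, 620, 365, 873, ∅, 212, ∅, 231, 450, 964, 455, 498, ∅, ∅]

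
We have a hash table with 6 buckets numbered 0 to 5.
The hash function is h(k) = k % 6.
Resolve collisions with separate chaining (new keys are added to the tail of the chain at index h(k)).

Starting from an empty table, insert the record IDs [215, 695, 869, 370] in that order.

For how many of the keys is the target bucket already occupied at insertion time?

Insert 215: h=5, bucket 5 empty -> new chain.
Insert 695: h=5, bucket 5 nonempty -> append to chain.
Insert 869: h=5, bucket 5 nonempty -> append to chain.
Insert 370: h=4, bucket 4 empty -> new chain.
Final buckets:
0: ∅
1: ∅
2: ∅
3: ∅
4: 370
5: 215 -> 695 -> 869

2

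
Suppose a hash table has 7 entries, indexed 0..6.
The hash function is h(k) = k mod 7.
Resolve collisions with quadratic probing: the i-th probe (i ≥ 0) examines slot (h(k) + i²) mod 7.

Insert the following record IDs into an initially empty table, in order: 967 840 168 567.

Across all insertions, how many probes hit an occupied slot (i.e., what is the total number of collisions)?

Insert 967: h=1, slot 1 empty => index 1.
Insert 840: h=0, slot 0 empty => index 0.
Insert 168: h=0, slots 0,1 occupied => index 4.
Insert 567: h=0, slots 0,1,4 occupied => index 2.
Table: [840, 967, 567, _, 168, _, _]

5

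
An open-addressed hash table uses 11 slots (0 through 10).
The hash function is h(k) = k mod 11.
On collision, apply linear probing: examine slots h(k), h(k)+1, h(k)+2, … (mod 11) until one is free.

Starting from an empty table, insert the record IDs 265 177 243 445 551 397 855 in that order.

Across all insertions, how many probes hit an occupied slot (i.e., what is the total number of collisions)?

Insert 265: h=1, slot 1 empty -> index 1.
Insert 177: h=1, slot 1 occupied -> index 2.
Insert 243: h=1, slots 1,2 occupied -> index 3.
Insert 445: h=5, slot 5 empty -> index 5.
Insert 551: h=1, slots 1,2,3 occupied -> index 4.
Insert 397: h=1, slots 1,2,3,4,5 occupied -> index 6.
Insert 855: h=8, slot 8 empty -> index 8.
Table: [_, 265, 177, 243, 551, 445, 397, _, 855, _, _]

11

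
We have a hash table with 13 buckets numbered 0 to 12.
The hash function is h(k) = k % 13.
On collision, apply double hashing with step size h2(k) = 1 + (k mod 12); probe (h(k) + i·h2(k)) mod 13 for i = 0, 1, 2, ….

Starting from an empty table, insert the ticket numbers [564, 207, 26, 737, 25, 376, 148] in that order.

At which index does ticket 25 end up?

Insert 564: h=5, slot 5 empty -> index 5.
Insert 207: h=12, slot 12 empty -> index 12.
Insert 26: h=0, slot 0 empty -> index 0.
Insert 737: h=9, slot 9 empty -> index 9.
Insert 25: h=12, h2=2, slot 12 occupied -> index 1.
Insert 376: h=12, h2=5, slot 12 occupied -> index 4.
Insert 148: h=5, h2=5, slot 5 occupied -> index 10.
Table: [26, 25, -, -, 376, 564, -, -, -, 737, 148, -, 207]

1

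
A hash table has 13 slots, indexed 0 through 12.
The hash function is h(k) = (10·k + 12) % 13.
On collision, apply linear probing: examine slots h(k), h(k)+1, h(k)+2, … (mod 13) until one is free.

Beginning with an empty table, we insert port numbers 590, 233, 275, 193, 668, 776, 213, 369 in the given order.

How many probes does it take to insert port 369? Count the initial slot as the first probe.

Insert 590: h=10, slot 10 empty → index 10.
Insert 233: h=2, slot 2 empty → index 2.
Insert 275: h=6, slot 6 empty → index 6.
Insert 193: h=5, slot 5 empty → index 5.
Insert 668: h=10, slot 10 occupied → index 11.
Insert 776: h=11, slot 11 occupied → index 12.
Insert 213: h=10, slots 10,11,12 occupied → index 0.
Insert 369: h=10, slots 10,11,12,0 occupied → index 1.
Table: [213, 369, 233, -, -, 193, 275, -, -, -, 590, 668, 776]

5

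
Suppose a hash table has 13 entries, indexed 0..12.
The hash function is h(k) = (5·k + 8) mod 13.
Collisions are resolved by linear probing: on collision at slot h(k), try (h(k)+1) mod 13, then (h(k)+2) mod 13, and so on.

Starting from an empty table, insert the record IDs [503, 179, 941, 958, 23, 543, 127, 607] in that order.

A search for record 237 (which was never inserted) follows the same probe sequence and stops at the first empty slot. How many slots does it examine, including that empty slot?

2

Insert 503: h=1, slot 1 empty -> index 1.
Insert 179: h=6, slot 6 empty -> index 6.
Insert 941: h=7, slot 7 empty -> index 7.
Insert 958: h=1, slot 1 occupied -> index 2.
Insert 23: h=6, slots 6,7 occupied -> index 8.
Insert 543: h=6, slots 6,7,8 occupied -> index 9.
Insert 127: h=6, slots 6,7,8,9 occupied -> index 10.
Insert 607: h=1, slots 1,2 occupied -> index 3.
Table: [-, 503, 958, 607, -, -, 179, 941, 23, 543, 127, -, -]
Lookup 237: h=10, probe 10,11 → slot 11 empty, not found.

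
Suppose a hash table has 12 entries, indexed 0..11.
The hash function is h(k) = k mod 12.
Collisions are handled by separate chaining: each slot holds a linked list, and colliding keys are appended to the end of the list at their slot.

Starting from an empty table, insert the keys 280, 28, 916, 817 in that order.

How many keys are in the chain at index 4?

3

280 -> bucket 4
28 -> bucket 4 (collision)
916 -> bucket 4 (collision)
817 -> bucket 1
Final buckets:
0: ∅
1: 817
2: ∅
3: ∅
4: 280 -> 28 -> 916
5: ∅
6: ∅
7: ∅
8: ∅
9: ∅
10: ∅
11: ∅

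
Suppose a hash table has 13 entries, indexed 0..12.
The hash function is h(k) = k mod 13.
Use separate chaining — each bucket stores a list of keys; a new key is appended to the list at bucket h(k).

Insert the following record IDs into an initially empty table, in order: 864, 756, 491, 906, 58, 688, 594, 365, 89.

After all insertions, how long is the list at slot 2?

864 → bucket 6
756 → bucket 2
491 → bucket 10
906 → bucket 9
58 → bucket 6 (collision)
688 → bucket 12
594 → bucket 9 (collision)
365 → bucket 1
89 → bucket 11
Final buckets:
0: _
1: 365
2: 756
3: _
4: _
5: _
6: 864 -> 58
7: _
8: _
9: 906 -> 594
10: 491
11: 89
12: 688

1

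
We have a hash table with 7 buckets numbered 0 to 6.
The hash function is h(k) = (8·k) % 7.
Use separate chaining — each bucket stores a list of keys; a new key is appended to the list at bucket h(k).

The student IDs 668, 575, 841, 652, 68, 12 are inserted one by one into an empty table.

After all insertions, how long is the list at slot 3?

Insert 668: h=3, bucket 3 empty → new chain.
Insert 575: h=1, bucket 1 empty → new chain.
Insert 841: h=1, bucket 1 nonempty → append to chain.
Insert 652: h=1, bucket 1 nonempty → append to chain.
Insert 68: h=5, bucket 5 empty → new chain.
Insert 12: h=5, bucket 5 nonempty → append to chain.
Final buckets:
0: -
1: 575 -> 841 -> 652
2: -
3: 668
4: -
5: 68 -> 12
6: -

1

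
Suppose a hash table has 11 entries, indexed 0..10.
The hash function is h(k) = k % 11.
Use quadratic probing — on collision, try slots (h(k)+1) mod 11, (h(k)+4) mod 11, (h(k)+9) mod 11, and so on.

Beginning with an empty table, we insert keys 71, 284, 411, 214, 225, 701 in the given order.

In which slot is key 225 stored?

3

71 hashes to 5; slot 5 is free => place at 5.
284 hashes to 9; slot 9 is free => place at 9.
411 hashes to 4; slot 4 is free => place at 4.
214 hashes to 5; 5 taken => place at 6.
225 hashes to 5; 5,6,9 taken => place at 3.
701 hashes to 8; slot 8 is free => place at 8.
Table: [_, _, _, 225, 411, 71, 214, _, 701, 284, _]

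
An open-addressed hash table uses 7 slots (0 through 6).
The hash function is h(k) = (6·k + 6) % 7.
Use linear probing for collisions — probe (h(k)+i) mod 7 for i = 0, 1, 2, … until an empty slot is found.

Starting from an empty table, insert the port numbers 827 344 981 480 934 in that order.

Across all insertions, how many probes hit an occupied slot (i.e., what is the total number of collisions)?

827 hashes to 5; slot 5 is free → place at 5.
344 hashes to 5; 5 taken → place at 6.
981 hashes to 5; 5,6 taken → place at 0.
480 hashes to 2; slot 2 is free → place at 2.
934 hashes to 3; slot 3 is free → place at 3.
Table: [981, —, 480, 934, —, 827, 344]

3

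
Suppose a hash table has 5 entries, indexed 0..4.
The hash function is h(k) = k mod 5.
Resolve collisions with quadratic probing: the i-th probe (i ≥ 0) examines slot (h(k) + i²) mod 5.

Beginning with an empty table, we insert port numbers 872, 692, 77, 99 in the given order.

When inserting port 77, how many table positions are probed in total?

872: h=2 => slot 2
692: h=2, probe 2,3 => slot 3
77: h=2, probe 2,3,1 => slot 1
99: h=4 => slot 4
Table: [∅, 77, 872, 692, 99]

3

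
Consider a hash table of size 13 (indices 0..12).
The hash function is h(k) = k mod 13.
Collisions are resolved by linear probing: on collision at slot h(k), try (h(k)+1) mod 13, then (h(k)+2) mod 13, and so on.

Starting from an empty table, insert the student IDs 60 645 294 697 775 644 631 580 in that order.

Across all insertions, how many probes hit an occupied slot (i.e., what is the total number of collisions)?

60: h=8 → slot 8
645: h=8, probe 8,9 → slot 9
294: h=8, probe 8,9,10 → slot 10
697: h=8, probe 8,9,10,11 → slot 11
775: h=8, probe 8,9,10,11,12 → slot 12
644: h=7 → slot 7
631: h=7, probe 7,8,9,10,11,12,0 → slot 0
580: h=8, probe 8,9,10,11,12,0,1 → slot 1
Table: [631, 580, -, -, -, -, -, 644, 60, 645, 294, 697, 775]

22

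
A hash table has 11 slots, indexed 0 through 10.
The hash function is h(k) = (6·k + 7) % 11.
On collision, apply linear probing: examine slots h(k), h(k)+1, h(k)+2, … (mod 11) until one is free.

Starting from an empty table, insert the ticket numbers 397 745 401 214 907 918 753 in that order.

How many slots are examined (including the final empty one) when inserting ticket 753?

5

397 hashes to 2; slot 2 is free => place at 2.
745 hashes to 0; slot 0 is free => place at 0.
401 hashes to 4; slot 4 is free => place at 4.
214 hashes to 4; 4 taken => place at 5.
907 hashes to 4; 4,5 taken => place at 6.
918 hashes to 4; 4,5,6 taken => place at 7.
753 hashes to 4; 4,5,6,7 taken => place at 8.
Table: [745, -, 397, -, 401, 214, 907, 918, 753, -, -]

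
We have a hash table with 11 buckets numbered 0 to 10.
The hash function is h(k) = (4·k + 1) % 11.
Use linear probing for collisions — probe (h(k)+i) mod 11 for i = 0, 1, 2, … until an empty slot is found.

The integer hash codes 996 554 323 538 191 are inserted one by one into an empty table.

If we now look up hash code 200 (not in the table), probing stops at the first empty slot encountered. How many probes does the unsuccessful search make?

996 hashes to 3; slot 3 is free → place at 3.
554 hashes to 6; slot 6 is free → place at 6.
323 hashes to 6; 6 taken → place at 7.
538 hashes to 8; slot 8 is free → place at 8.
191 hashes to 6; 6,7,8 taken → place at 9.
Table: [—, —, —, 996, —, —, 554, 323, 538, 191, —]
Lookup 200: h=9, probe 9,10 → slot 10 empty, not found.

2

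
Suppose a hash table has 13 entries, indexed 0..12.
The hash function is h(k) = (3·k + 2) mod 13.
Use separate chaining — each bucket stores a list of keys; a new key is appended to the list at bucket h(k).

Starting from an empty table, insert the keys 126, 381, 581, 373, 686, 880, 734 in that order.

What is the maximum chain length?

4

Insert 126: h=3, bucket 3 empty → new chain.
Insert 381: h=1, bucket 1 empty → new chain.
Insert 581: h=3, bucket 3 nonempty → append to chain.
Insert 373: h=3, bucket 3 nonempty → append to chain.
Insert 686: h=6, bucket 6 empty → new chain.
Insert 880: h=3, bucket 3 nonempty → append to chain.
Insert 734: h=7, bucket 7 empty → new chain.
Final buckets:
0: _
1: 381
2: _
3: 126 -> 581 -> 373 -> 880
4: _
5: _
6: 686
7: 734
8: _
9: _
10: _
11: _
12: _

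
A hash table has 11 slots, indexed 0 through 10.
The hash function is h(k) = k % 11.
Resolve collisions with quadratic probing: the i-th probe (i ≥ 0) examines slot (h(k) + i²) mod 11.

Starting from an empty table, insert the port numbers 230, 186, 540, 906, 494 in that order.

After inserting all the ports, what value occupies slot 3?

494

230: h=10 -> slot 10
186: h=10, probe 10,0 -> slot 0
540: h=1 -> slot 1
906: h=4 -> slot 4
494: h=10, probe 10,0,3 -> slot 3
Table: [186, 540, —, 494, 906, —, —, —, —, —, 230]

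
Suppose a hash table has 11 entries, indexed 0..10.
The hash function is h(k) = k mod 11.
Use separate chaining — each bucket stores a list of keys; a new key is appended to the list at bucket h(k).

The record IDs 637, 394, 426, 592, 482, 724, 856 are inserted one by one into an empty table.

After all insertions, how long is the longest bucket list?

Insert 637: h=10, bucket 10 empty -> new chain.
Insert 394: h=9, bucket 9 empty -> new chain.
Insert 426: h=8, bucket 8 empty -> new chain.
Insert 592: h=9, bucket 9 nonempty -> append to chain.
Insert 482: h=9, bucket 9 nonempty -> append to chain.
Insert 724: h=9, bucket 9 nonempty -> append to chain.
Insert 856: h=9, bucket 9 nonempty -> append to chain.
Final buckets:
0: ∅
1: ∅
2: ∅
3: ∅
4: ∅
5: ∅
6: ∅
7: ∅
8: 426
9: 394 -> 592 -> 482 -> 724 -> 856
10: 637

5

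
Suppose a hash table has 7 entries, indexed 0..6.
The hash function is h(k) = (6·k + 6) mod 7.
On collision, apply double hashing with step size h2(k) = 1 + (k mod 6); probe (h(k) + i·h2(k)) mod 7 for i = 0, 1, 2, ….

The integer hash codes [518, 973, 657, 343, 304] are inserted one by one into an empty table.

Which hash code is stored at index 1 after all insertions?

518 hashes to 6; slot 6 is free → place at 6.
973 hashes to 6, h2=2; 6 taken → place at 1.
657 hashes to 0; slot 0 is free → place at 0.
343 hashes to 6, h2=2; 6,1 taken → place at 3.
304 hashes to 3, h2=5; 3,1,6 taken → place at 4.
Table: [657, 973, -, 343, 304, -, 518]

973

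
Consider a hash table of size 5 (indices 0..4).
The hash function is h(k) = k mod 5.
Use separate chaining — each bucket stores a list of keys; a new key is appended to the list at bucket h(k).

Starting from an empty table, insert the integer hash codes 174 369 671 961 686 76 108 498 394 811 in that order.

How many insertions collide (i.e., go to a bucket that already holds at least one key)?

7

Insert 174: h=4, bucket 4 empty → new chain.
Insert 369: h=4, bucket 4 nonempty → append to chain.
Insert 671: h=1, bucket 1 empty → new chain.
Insert 961: h=1, bucket 1 nonempty → append to chain.
Insert 686: h=1, bucket 1 nonempty → append to chain.
Insert 76: h=1, bucket 1 nonempty → append to chain.
Insert 108: h=3, bucket 3 empty → new chain.
Insert 498: h=3, bucket 3 nonempty → append to chain.
Insert 394: h=4, bucket 4 nonempty → append to chain.
Insert 811: h=1, bucket 1 nonempty → append to chain.
Final buckets:
0: _
1: 671 -> 961 -> 686 -> 76 -> 811
2: _
3: 108 -> 498
4: 174 -> 369 -> 394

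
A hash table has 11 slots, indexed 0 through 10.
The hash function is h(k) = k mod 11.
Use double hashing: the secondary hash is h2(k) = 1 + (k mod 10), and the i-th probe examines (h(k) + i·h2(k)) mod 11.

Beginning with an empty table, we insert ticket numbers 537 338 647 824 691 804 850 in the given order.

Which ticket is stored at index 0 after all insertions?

691

537 hashes to 9; slot 9 is free → place at 9.
338 hashes to 8; slot 8 is free → place at 8.
647 hashes to 9, h2=8; 9 taken → place at 6.
824 hashes to 10; slot 10 is free → place at 10.
691 hashes to 9, h2=2; 9 taken → place at 0.
804 hashes to 1; slot 1 is free → place at 1.
850 hashes to 3; slot 3 is free → place at 3.
Table: [691, 804, ., 850, ., ., 647, ., 338, 537, 824]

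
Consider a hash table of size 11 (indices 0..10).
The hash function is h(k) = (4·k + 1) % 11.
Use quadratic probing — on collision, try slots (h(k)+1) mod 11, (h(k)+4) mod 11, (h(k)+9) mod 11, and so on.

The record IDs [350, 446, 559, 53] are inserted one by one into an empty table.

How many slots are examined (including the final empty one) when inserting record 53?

3

Insert 350: h=4, slot 4 empty -> index 4.
Insert 446: h=3, slot 3 empty -> index 3.
Insert 559: h=4, slot 4 occupied -> index 5.
Insert 53: h=4, slots 4,5 occupied -> index 8.
Table: [_, _, _, 446, 350, 559, _, _, 53, _, _]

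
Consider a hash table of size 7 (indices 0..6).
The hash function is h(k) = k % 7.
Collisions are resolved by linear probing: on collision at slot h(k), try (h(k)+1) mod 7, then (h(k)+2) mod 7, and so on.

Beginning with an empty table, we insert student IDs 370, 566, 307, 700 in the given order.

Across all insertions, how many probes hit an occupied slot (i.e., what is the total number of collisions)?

Insert 370: h=6, slot 6 empty -> index 6.
Insert 566: h=6, slot 6 occupied -> index 0.
Insert 307: h=6, slots 6,0 occupied -> index 1.
Insert 700: h=0, slots 0,1 occupied -> index 2.
Table: [566, 307, 700, ., ., ., 370]

5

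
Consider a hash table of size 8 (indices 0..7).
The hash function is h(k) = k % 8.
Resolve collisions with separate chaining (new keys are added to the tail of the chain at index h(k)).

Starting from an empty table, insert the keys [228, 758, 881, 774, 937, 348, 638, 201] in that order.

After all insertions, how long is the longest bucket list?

3

Insert 228: h=4, bucket 4 empty → new chain.
Insert 758: h=6, bucket 6 empty → new chain.
Insert 881: h=1, bucket 1 empty → new chain.
Insert 774: h=6, bucket 6 nonempty → append to chain.
Insert 937: h=1, bucket 1 nonempty → append to chain.
Insert 348: h=4, bucket 4 nonempty → append to chain.
Insert 638: h=6, bucket 6 nonempty → append to chain.
Insert 201: h=1, bucket 1 nonempty → append to chain.
Final buckets:
0: _
1: 881 -> 937 -> 201
2: _
3: _
4: 228 -> 348
5: _
6: 758 -> 774 -> 638
7: _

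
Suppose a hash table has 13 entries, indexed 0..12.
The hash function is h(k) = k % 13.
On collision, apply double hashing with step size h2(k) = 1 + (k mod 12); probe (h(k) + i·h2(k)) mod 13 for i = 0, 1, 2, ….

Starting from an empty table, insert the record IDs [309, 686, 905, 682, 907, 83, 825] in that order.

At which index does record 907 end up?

5

Insert 309: h=10, slot 10 empty -> index 10.
Insert 686: h=10, h2=3, slot 10 occupied -> index 0.
Insert 905: h=8, slot 8 empty -> index 8.
Insert 682: h=6, slot 6 empty -> index 6.
Insert 907: h=10, h2=8, slot 10 occupied -> index 5.
Insert 83: h=5, h2=12, slot 5 occupied -> index 4.
Insert 825: h=6, h2=10, slot 6 occupied -> index 3.
Table: [686, —, —, 825, 83, 907, 682, —, 905, —, 309, —, —]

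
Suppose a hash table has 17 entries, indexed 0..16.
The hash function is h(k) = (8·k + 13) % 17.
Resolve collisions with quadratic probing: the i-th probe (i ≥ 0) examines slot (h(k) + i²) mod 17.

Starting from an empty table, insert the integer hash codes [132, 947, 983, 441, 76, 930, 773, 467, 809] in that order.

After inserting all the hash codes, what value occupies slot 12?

809

132: h=15 → slot 15
947: h=7 → slot 7
983: h=6 → slot 6
441: h=5 → slot 5
76: h=9 → slot 9
930: h=7, probe 7,8 → slot 8
773: h=9, probe 9,10 → slot 10
467: h=9, probe 9,10,13 → slot 13
809: h=8, probe 8,9,12 → slot 12
Table: [∅, ∅, ∅, ∅, ∅, 441, 983, 947, 930, 76, 773, ∅, 809, 467, ∅, 132, ∅]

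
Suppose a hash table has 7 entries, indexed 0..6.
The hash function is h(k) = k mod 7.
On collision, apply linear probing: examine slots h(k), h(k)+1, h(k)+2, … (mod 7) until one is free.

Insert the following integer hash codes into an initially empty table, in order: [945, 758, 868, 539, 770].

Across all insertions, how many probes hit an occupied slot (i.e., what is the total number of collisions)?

945: h=0 => slot 0
758: h=2 => slot 2
868: h=0, probe 0,1 => slot 1
539: h=0, probe 0,1,2,3 => slot 3
770: h=0, probe 0,1,2,3,4 => slot 4
Table: [945, 868, 758, 539, 770, _, _]

8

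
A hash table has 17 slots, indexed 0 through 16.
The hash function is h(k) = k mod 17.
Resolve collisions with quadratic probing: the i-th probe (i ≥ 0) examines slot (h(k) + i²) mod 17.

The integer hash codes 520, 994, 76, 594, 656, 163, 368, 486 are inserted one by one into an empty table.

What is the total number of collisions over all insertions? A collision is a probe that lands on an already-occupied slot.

520 hashes to 10; slot 10 is free -> place at 10.
994 hashes to 8; slot 8 is free -> place at 8.
76 hashes to 8; 8 taken -> place at 9.
594 hashes to 16; slot 16 is free -> place at 16.
656 hashes to 10; 10 taken -> place at 11.
163 hashes to 10; 10,11 taken -> place at 14.
368 hashes to 11; 11 taken -> place at 12.
486 hashes to 10; 10,11,14 taken -> place at 2.
Table: [-, -, 486, -, -, -, -, -, 994, 76, 520, 656, 368, -, 163, -, 594]

8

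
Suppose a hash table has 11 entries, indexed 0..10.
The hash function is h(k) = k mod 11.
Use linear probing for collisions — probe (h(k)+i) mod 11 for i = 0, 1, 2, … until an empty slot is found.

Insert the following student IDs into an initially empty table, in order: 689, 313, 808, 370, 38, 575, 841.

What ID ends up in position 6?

Insert 689: h=7, slot 7 empty -> index 7.
Insert 313: h=5, slot 5 empty -> index 5.
Insert 808: h=5, slot 5 occupied -> index 6.
Insert 370: h=7, slot 7 occupied -> index 8.
Insert 38: h=5, slots 5,6,7,8 occupied -> index 9.
Insert 575: h=3, slot 3 empty -> index 3.
Insert 841: h=5, slots 5,6,7,8,9 occupied -> index 10.
Table: [∅, ∅, ∅, 575, ∅, 313, 808, 689, 370, 38, 841]

808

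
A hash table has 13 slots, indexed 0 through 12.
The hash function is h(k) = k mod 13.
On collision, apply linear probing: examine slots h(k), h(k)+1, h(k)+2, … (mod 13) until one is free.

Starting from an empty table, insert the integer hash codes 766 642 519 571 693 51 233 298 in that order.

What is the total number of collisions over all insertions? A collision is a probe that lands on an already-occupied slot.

766 hashes to 12; slot 12 is free → place at 12.
642 hashes to 5; slot 5 is free → place at 5.
519 hashes to 12; 12 taken → place at 0.
571 hashes to 12; 12,0 taken → place at 1.
693 hashes to 4; slot 4 is free → place at 4.
51 hashes to 12; 12,0,1 taken → place at 2.
233 hashes to 12; 12,0,1,2 taken → place at 3.
298 hashes to 12; 12,0,1,2,3,4,5 taken → place at 6.
Table: [519, 571, 51, 233, 693, 642, 298, ∅, ∅, ∅, ∅, ∅, 766]

17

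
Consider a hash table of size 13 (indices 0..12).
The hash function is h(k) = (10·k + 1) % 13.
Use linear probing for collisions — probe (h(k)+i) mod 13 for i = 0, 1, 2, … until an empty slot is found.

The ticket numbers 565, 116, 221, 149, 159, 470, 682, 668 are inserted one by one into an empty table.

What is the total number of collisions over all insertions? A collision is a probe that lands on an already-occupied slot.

3

565 hashes to 9; slot 9 is free -> place at 9.
116 hashes to 4; slot 4 is free -> place at 4.
221 hashes to 1; slot 1 is free -> place at 1.
149 hashes to 9; 9 taken -> place at 10.
159 hashes to 5; slot 5 is free -> place at 5.
470 hashes to 8; slot 8 is free -> place at 8.
682 hashes to 9; 9,10 taken -> place at 11.
668 hashes to 12; slot 12 is free -> place at 12.
Table: [., 221, ., ., 116, 159, ., ., 470, 565, 149, 682, 668]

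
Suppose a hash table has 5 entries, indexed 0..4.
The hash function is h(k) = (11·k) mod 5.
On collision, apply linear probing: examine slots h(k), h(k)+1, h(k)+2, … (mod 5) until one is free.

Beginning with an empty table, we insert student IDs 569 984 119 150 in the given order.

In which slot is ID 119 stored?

569: h=4 → slot 4
984: h=4, probe 4,0 → slot 0
119: h=4, probe 4,0,1 → slot 1
150: h=0, probe 0,1,2 → slot 2
Table: [984, 119, 150, ., 569]

1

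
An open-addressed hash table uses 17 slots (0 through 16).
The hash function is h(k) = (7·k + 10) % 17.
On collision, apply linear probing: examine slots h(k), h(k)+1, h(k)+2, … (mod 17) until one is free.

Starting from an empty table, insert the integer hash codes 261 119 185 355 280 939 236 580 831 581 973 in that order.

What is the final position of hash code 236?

Insert 261: h=1, slot 1 empty => index 1.
Insert 119: h=10, slot 10 empty => index 10.
Insert 185: h=13, slot 13 empty => index 13.
Insert 355: h=13, slot 13 occupied => index 14.
Insert 280: h=15, slot 15 empty => index 15.
Insert 939: h=4, slot 4 empty => index 4.
Insert 236: h=13, slots 13,14,15 occupied => index 16.
Insert 580: h=7, slot 7 empty => index 7.
Insert 831: h=13, slots 13,14,15,16 occupied => index 0.
Insert 581: h=14, slots 14,15,16,0,1 occupied => index 2.
Insert 973: h=4, slot 4 occupied => index 5.
Table: [831, 261, 581, ∅, 939, 973, ∅, 580, ∅, ∅, 119, ∅, ∅, 185, 355, 280, 236]

16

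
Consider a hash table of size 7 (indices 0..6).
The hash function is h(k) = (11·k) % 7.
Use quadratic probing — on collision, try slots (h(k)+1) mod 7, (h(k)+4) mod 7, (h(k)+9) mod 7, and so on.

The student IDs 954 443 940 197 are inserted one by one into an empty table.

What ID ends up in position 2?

443

954: h=1 => slot 1
443: h=1, probe 1,2 => slot 2
940: h=1, probe 1,2,5 => slot 5
197: h=4 => slot 4
Table: [_, 954, 443, _, 197, 940, _]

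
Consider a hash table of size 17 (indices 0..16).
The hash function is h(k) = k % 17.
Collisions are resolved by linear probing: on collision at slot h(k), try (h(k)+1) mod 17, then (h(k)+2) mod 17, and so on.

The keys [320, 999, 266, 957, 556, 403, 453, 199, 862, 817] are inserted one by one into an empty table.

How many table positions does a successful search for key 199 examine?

320 hashes to 14; slot 14 is free -> place at 14.
999 hashes to 13; slot 13 is free -> place at 13.
266 hashes to 11; slot 11 is free -> place at 11.
957 hashes to 5; slot 5 is free -> place at 5.
556 hashes to 12; slot 12 is free -> place at 12.
403 hashes to 12; 12,13,14 taken -> place at 15.
453 hashes to 11; 11,12,13,14,15 taken -> place at 16.
199 hashes to 12; 12,13,14,15,16 taken -> place at 0.
862 hashes to 12; 12,13,14,15,16,0 taken -> place at 1.
817 hashes to 1; 1 taken -> place at 2.
Table: [199, 862, 817, ., ., 957, ., ., ., ., ., 266, 556, 999, 320, 403, 453]
Lookup 199: h=12, probe 12,13,14,15,16,0 → found at 0.

6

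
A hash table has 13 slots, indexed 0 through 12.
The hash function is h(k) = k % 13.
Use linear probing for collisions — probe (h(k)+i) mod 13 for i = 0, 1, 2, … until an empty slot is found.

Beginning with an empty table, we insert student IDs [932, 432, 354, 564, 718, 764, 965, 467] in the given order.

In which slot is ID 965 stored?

932 hashes to 9; slot 9 is free → place at 9.
432 hashes to 3; slot 3 is free → place at 3.
354 hashes to 3; 3 taken → place at 4.
564 hashes to 5; slot 5 is free → place at 5.
718 hashes to 3; 3,4,5 taken → place at 6.
764 hashes to 10; slot 10 is free → place at 10.
965 hashes to 3; 3,4,5,6 taken → place at 7.
467 hashes to 12; slot 12 is free → place at 12.
Table: [-, -, -, 432, 354, 564, 718, 965, -, 932, 764, -, 467]

7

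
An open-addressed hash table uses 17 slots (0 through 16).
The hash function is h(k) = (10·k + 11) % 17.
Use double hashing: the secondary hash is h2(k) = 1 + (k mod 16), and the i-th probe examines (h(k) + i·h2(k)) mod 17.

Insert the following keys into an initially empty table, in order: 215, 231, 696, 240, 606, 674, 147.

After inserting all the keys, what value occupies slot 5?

674

215: h=2 => slot 2
231: h=9 => slot 9
696: h=1 => slot 1
240: h=14 => slot 14
606: h=2, h2=15, probe 2,0 => slot 0
674: h=2, h2=3, probe 2,5 => slot 5
147: h=2, h2=4, probe 2,6 => slot 6
Table: [606, 696, 215, -, -, 674, 147, -, -, 231, -, -, -, -, 240, -, -]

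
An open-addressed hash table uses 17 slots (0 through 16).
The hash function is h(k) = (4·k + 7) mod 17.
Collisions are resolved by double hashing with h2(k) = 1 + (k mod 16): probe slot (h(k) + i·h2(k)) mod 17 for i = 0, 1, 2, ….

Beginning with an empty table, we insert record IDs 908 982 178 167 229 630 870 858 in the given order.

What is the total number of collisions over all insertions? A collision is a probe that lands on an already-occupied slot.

5

908 hashes to 1; slot 1 is free → place at 1.
982 hashes to 8; slot 8 is free → place at 8.
178 hashes to 5; slot 5 is free → place at 5.
167 hashes to 12; slot 12 is free → place at 12.
229 hashes to 5, h2=6; 5 taken → place at 11.
630 hashes to 11, h2=7; 11,1,8 taken → place at 15.
870 hashes to 2; slot 2 is free → place at 2.
858 hashes to 5, h2=11; 5 taken → place at 16.
Table: [—, 908, 870, —, —, 178, —, —, 982, —, —, 229, 167, —, —, 630, 858]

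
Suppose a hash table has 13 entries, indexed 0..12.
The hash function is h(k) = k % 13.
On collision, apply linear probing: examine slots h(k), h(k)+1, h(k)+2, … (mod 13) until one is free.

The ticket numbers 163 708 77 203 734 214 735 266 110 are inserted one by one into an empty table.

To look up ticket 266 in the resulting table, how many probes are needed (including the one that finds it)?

8

Insert 163: h=7, slot 7 empty -> index 7.
Insert 708: h=6, slot 6 empty -> index 6.
Insert 77: h=12, slot 12 empty -> index 12.
Insert 203: h=8, slot 8 empty -> index 8.
Insert 734: h=6, slots 6,7,8 occupied -> index 9.
Insert 214: h=6, slots 6,7,8,9 occupied -> index 10.
Insert 735: h=7, slots 7,8,9,10 occupied -> index 11.
Insert 266: h=6, slots 6,7,8,9,10,11,12 occupied -> index 0.
Insert 110: h=6, slots 6,7,8,9,10,11,12,0 occupied -> index 1.
Table: [266, 110, —, —, —, —, 708, 163, 203, 734, 214, 735, 77]
Lookup 266: h=6, probe 6,7,8,9,10,11,12,0 → found at 0.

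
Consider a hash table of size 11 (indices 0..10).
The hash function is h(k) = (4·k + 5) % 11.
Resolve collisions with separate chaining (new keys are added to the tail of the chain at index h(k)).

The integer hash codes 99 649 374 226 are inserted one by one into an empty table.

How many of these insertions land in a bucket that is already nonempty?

2

Insert 99: h=5, bucket 5 empty -> new chain.
Insert 649: h=5, bucket 5 nonempty -> append to chain.
Insert 374: h=5, bucket 5 nonempty -> append to chain.
Insert 226: h=7, bucket 7 empty -> new chain.
Final buckets:
0: .
1: .
2: .
3: .
4: .
5: 99 -> 649 -> 374
6: .
7: 226
8: .
9: .
10: .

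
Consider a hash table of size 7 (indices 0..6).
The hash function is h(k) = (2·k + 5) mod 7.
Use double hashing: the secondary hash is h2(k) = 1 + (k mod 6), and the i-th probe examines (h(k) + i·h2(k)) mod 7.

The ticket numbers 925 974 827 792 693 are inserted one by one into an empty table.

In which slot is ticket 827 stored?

6

925 hashes to 0; slot 0 is free -> place at 0.
974 hashes to 0, h2=3; 0 taken -> place at 3.
827 hashes to 0, h2=6; 0 taken -> place at 6.
792 hashes to 0, h2=1; 0 taken -> place at 1.
693 hashes to 5; slot 5 is free -> place at 5.
Table: [925, 792, _, 974, _, 693, 827]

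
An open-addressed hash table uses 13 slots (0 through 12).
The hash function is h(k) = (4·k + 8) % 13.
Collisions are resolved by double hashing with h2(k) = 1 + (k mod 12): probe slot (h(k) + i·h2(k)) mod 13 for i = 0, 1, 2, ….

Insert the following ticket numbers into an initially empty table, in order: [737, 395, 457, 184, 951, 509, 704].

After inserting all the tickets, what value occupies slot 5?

737

737 hashes to 5; slot 5 is free -> place at 5.
395 hashes to 2; slot 2 is free -> place at 2.
457 hashes to 3; slot 3 is free -> place at 3.
184 hashes to 3, h2=5; 3 taken -> place at 8.
951 hashes to 3, h2=4; 3 taken -> place at 7.
509 hashes to 3, h2=6; 3 taken -> place at 9.
704 hashes to 3, h2=9; 3 taken -> place at 12.
Table: [., ., 395, 457, ., 737, ., 951, 184, 509, ., ., 704]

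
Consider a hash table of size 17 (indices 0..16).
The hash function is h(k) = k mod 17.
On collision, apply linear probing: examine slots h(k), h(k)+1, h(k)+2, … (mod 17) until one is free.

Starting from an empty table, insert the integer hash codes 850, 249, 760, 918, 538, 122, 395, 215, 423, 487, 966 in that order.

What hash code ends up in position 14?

215

850: h=0 → slot 0
249: h=11 → slot 11
760: h=12 → slot 12
918: h=0, probe 0,1 → slot 1
538: h=11, probe 11,12,13 → slot 13
122: h=3 → slot 3
395: h=4 → slot 4
215: h=11, probe 11,12,13,14 → slot 14
423: h=15 → slot 15
487: h=11, probe 11,12,13,14,15,16 → slot 16
966: h=14, probe 14,15,16,0,1,2 → slot 2
Table: [850, 918, 966, 122, 395, -, -, -, -, -, -, 249, 760, 538, 215, 423, 487]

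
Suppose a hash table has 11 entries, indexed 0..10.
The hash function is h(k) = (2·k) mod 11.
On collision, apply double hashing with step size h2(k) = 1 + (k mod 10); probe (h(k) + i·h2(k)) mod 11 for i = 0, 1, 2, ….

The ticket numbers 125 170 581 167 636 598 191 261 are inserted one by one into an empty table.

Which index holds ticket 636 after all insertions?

Insert 125: h=8, slot 8 empty → index 8.
Insert 170: h=10, slot 10 empty → index 10.
Insert 581: h=7, slot 7 empty → index 7.
Insert 167: h=4, slot 4 empty → index 4.
Insert 636: h=7, h2=7, slot 7 occupied → index 3.
Insert 598: h=8, h2=9, slot 8 occupied → index 6.
Insert 191: h=8, h2=2, slots 8,10 occupied → index 1.
Insert 261: h=5, slot 5 empty → index 5.
Table: [—, 191, —, 636, 167, 261, 598, 581, 125, —, 170]

3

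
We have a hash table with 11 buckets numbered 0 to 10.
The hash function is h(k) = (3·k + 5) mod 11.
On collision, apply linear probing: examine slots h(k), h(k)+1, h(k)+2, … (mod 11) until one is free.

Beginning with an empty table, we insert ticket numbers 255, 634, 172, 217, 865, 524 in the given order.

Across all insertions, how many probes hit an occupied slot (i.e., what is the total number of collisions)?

7

255: h=0 -> slot 0
634: h=4 -> slot 4
172: h=4, probe 4,5 -> slot 5
217: h=7 -> slot 7
865: h=4, probe 4,5,6 -> slot 6
524: h=4, probe 4,5,6,7,8 -> slot 8
Table: [255, _, _, _, 634, 172, 865, 217, 524, _, _]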